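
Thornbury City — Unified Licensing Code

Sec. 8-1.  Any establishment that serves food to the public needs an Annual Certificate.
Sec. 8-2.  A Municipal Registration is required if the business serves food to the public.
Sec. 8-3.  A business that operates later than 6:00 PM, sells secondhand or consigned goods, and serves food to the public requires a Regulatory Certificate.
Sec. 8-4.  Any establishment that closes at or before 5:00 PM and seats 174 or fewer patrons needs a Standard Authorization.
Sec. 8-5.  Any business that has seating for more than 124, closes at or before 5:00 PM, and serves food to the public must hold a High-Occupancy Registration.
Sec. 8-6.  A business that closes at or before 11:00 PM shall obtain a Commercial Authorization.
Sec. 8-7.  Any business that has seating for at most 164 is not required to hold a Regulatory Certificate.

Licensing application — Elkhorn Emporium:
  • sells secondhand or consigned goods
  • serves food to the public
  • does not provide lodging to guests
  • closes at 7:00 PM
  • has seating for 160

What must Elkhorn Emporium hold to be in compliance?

Sec. 8-1. serves food to the public → Annual Certificate required.
Sec. 8-2. serves food to the public → Municipal Registration required.
Sec. 8-3. closes 7:00 PM, after 6:00 PM; sells secondhand or consigned goods; serves food to the public → Regulatory Certificate required.
Sec. 8-4. closes 7:00 PM, after 5:00 PM; seating 160 ≤ 174 → Standard Authorization not required.
Sec. 8-5. seating 160 > 124; closes 7:00 PM, after 5:00 PM; serves food to the public → High-Occupancy Registration not required.
Sec. 8-6. closes 7:00 PM, at/before 11:00 PM → Commercial Authorization required.
Sec. 8-7. seating 160 ≤ 164 → exempt from Regulatory Certificate.

Annual Certificate, Commercial Authorization, Municipal Registration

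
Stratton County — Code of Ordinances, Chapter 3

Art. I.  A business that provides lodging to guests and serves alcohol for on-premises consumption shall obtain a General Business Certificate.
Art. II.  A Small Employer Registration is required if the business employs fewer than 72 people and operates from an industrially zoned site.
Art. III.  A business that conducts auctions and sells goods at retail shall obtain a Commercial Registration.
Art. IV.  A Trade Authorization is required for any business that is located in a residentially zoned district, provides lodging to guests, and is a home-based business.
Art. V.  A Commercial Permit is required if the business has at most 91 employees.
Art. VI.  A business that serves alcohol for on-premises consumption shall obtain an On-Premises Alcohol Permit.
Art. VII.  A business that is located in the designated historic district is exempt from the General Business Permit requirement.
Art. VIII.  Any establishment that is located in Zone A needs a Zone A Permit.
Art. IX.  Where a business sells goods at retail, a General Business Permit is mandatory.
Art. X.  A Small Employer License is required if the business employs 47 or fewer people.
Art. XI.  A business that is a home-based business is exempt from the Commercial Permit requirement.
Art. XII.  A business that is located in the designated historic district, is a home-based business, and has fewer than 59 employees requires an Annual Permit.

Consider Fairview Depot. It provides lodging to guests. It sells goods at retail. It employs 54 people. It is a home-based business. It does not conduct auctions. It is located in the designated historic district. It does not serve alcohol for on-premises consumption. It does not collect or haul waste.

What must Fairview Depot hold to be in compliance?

Art. I. provides lodging to guests; does not serve alcohol for on-premises consumption → General Business Certificate not required.
Art. II. employees 54 < 72; is a home-based business (not: operates from an industrially zoned site) → Small Employer Registration not required.
Art. III. does not conduct auctions; sells goods at retail → Commercial Registration not required.
Art. IV. is located in the designated historic district (not: is located in a residentially zoned district); provides lodging to guests; is a home-based business → Trade Authorization not required.
Art. V. employees 54 ≤ 91 → Commercial Permit required.
Art. VI. does not serve alcohol for on-premises consumption → On-Premises Alcohol Permit not required.
Art. VII. is located in the designated historic district → exempt from General Business Permit.
Art. VIII. is located in the designated historic district (not: is located in Zone A) → Zone A Permit not required.
Art. IX. sells goods at retail → General Business Permit required.
Art. X. employees 54 > 47 → Small Employer License not required.
Art. XI. is a home-based business → exempt from Commercial Permit.
Art. XII. is located in the designated historic district; is a home-based business; employees 54 < 59 → Annual Permit required.

Annual Permit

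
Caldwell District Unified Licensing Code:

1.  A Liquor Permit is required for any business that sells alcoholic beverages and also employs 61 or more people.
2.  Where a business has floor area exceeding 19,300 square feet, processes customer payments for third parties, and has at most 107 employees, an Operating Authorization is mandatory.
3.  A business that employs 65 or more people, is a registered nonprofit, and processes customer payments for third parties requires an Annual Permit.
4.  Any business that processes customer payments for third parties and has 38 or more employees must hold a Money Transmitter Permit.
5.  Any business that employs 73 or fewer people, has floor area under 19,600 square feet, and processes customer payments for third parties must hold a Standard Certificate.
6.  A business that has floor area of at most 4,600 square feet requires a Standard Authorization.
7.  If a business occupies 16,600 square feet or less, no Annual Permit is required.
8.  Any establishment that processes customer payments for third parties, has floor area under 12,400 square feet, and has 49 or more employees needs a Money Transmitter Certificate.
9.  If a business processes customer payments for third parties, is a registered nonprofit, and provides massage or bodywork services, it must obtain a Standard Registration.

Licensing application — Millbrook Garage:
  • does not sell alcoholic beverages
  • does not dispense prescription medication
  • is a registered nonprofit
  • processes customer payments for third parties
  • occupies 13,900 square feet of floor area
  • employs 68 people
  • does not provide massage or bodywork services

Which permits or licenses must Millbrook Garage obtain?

1. does not sell alcoholic beverages; employees 68 ≥ 61 → Liquor Permit not required.
2. floor area 13,900 square feet ≤ 19,300 square feet; processes customer payments for third parties; employees 68 ≤ 107 → Operating Authorization not required.
3. employees 68 ≥ 65; is a registered nonprofit; processes customer payments for third parties → Annual Permit required.
4. processes customer payments for third parties; employees 68 ≥ 38 → Money Transmitter Permit required.
5. employees 68 ≤ 73; floor area 13,900 square feet < 19,600 square feet; processes customer payments for third parties → Standard Certificate required.
6. floor area 13,900 square feet > 4,600 square feet → Standard Authorization not required.
7. floor area 13,900 square feet ≤ 16,600 square feet → exempt from Annual Permit.
8. processes customer payments for third parties; floor area 13,900 square feet ≥ 12,400 square feet; employees 68 ≥ 49 → Money Transmitter Certificate not required.
9. processes customer payments for third parties; is a registered nonprofit; does not provide massage or bodywork services → Standard Registration not required.

Money Transmitter Permit, Standard Certificate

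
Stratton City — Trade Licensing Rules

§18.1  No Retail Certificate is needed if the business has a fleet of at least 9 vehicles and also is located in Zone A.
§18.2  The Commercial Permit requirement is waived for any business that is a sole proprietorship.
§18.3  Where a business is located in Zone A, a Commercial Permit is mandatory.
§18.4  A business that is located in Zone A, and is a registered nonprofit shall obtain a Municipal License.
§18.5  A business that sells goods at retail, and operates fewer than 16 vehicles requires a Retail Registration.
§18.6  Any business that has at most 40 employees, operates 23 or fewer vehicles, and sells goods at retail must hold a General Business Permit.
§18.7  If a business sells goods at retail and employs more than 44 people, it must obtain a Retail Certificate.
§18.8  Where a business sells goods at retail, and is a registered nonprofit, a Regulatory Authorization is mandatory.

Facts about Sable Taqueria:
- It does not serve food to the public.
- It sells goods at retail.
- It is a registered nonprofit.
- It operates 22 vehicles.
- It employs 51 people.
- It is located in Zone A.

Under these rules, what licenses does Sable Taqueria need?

§18.1 vehicles 22 ≥ 9; is located in Zone A → exempt from Retail Certificate.
§18.2 is a registered nonprofit (not: is a sole proprietorship) → Commercial Permit exemption does not apply.
§18.3 is located in Zone A → Commercial Permit required.
§18.4 is located in Zone A; is a registered nonprofit → Municipal License required.
§18.5 sells goods at retail; vehicles 22 ≥ 16 → Retail Registration not required.
§18.6 employees 51 > 40; vehicles 22 ≤ 23; sells goods at retail → General Business Permit not required.
§18.7 sells goods at retail; employees 51 > 44 → Retail Certificate required.
§18.8 sells goods at retail; is a registered nonprofit → Regulatory Authorization required.

Commercial Permit, Municipal License, Regulatory Authorization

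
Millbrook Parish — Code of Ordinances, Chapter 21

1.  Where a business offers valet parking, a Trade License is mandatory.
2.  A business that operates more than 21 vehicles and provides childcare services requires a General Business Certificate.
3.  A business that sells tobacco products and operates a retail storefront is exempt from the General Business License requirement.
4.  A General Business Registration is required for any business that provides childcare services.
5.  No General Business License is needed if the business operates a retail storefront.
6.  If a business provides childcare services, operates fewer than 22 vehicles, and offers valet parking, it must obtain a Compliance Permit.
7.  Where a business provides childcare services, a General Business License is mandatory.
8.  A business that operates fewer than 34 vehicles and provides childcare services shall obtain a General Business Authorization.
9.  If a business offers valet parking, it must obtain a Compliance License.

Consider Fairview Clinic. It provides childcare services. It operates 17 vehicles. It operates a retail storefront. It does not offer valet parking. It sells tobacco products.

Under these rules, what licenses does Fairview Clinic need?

General Business Authorization, General Business Registration

1. does not offer valet parking → Trade License not required.
2. vehicles 17 ≤ 21; provides childcare services → General Business Certificate not required.
3. sells tobacco products; operates a retail storefront → exempt from General Business License.
4. provides childcare services → General Business Registration required.
5. operates a retail storefront → exempt from General Business License.
6. provides childcare services; vehicles 17 < 22; does not offer valet parking → Compliance Permit not required.
7. provides childcare services → General Business License required.
8. vehicles 17 < 34; provides childcare services → General Business Authorization required.
9. does not offer valet parking → Compliance License not required.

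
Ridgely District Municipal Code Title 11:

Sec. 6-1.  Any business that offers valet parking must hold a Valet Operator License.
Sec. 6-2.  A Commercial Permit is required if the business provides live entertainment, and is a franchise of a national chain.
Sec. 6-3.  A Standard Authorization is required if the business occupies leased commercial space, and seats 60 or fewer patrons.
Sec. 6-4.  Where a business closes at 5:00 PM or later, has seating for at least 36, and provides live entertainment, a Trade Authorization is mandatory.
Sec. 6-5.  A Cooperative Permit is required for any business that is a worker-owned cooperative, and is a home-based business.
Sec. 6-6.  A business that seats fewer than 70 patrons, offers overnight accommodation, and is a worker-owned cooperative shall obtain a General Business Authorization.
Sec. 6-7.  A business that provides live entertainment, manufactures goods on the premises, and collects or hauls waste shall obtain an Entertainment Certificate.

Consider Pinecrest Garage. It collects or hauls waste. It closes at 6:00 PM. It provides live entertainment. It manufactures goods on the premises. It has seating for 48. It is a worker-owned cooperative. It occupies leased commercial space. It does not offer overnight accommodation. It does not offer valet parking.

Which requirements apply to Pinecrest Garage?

Sec. 6-1. does not offer valet parking → Valet Operator License not required.
Sec. 6-2. provides live entertainment; is a worker-owned cooperative (not: is a franchise of a national chain) → Commercial Permit not required.
Sec. 6-3. occupies leased commercial space; seating 48 ≤ 60 → Standard Authorization required.
Sec. 6-4. closes 6:00 PM, after 5:00 PM; seating 48 ≥ 36; provides live entertainment → Trade Authorization required.
Sec. 6-5. is a worker-owned cooperative; occupies leased commercial space (not: is a home-based business) → Cooperative Permit not required.
Sec. 6-6. seating 48 < 70; does not offer overnight accommodation; is a worker-owned cooperative → General Business Authorization not required.
Sec. 6-7. provides live entertainment; manufactures goods on the premises; collects or hauls waste → Entertainment Certificate required.

Entertainment Certificate, Standard Authorization, Trade Authorization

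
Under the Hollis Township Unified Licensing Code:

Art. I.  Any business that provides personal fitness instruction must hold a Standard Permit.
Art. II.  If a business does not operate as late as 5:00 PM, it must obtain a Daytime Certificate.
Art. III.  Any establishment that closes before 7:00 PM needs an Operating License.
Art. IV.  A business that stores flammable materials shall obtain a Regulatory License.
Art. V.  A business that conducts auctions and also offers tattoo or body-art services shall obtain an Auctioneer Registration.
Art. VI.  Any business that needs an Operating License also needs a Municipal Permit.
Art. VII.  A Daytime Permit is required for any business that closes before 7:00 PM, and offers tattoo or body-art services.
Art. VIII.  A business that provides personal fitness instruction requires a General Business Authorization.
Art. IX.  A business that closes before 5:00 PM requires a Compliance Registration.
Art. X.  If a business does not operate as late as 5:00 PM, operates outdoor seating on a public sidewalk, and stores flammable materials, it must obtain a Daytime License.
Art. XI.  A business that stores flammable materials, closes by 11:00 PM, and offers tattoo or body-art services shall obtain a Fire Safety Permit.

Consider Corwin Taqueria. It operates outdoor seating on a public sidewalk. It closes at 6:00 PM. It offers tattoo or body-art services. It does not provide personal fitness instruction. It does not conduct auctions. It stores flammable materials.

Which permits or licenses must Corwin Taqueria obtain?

Daytime Permit, Fire Safety Permit, Municipal Permit, Operating License, Regulatory License

Art. I. does not provide personal fitness instruction → Standard Permit not required.
Art. II. closes 6:00 PM, after 5:00 PM → Daytime Certificate not required.
Art. III. closes 6:00 PM, at/before 7:00 PM → Operating License required.
Art. IV. stores flammable materials → Regulatory License required.
Art. V. does not conduct auctions; offers tattoo or body-art services → Auctioneer Registration not required.
Art. VI. Operating License is required → Municipal Permit also required.
Art. VII. closes 6:00 PM, at/before 7:00 PM; offers tattoo or body-art services → Daytime Permit required.
Art. VIII. does not provide personal fitness instruction → General Business Authorization not required.
Art. IX. closes 6:00 PM, after 5:00 PM → Compliance Registration not required.
Art. X. closes 6:00 PM, after 5:00 PM; operates outdoor seating on a public sidewalk; stores flammable materials → Daytime License not required.
Art. XI. stores flammable materials; closes 6:00 PM, at/before 11:00 PM; offers tattoo or body-art services → Fire Safety Permit required.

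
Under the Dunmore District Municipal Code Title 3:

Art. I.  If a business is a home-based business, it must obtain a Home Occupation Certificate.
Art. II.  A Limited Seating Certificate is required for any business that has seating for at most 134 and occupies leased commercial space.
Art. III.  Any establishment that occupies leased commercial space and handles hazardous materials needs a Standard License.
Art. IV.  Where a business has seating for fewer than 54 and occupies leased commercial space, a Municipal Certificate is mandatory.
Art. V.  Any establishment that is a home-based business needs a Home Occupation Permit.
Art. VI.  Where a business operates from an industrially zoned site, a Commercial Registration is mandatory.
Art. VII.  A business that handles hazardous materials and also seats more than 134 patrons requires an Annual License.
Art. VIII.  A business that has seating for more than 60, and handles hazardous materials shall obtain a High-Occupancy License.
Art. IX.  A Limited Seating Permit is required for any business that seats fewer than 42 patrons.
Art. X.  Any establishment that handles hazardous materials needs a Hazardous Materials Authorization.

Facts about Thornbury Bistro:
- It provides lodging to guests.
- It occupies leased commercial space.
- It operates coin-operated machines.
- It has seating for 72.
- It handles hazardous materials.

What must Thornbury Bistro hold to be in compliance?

Hazardous Materials Authorization, High-Occupancy License, Limited Seating Certificate, Standard License

Art. I. occupies leased commercial space (not: is a home-based business) → Home Occupation Certificate not required.
Art. II. seating 72 ≤ 134; occupies leased commercial space → Limited Seating Certificate required.
Art. III. occupies leased commercial space; handles hazardous materials → Standard License required.
Art. IV. seating 72 ≥ 54; occupies leased commercial space → Municipal Certificate not required.
Art. V. occupies leased commercial space (not: is a home-based business) → Home Occupation Permit not required.
Art. VI. occupies leased commercial space (not: operates from an industrially zoned site) → Commercial Registration not required.
Art. VII. handles hazardous materials; seating 72 ≤ 134 → Annual License not required.
Art. VIII. seating 72 > 60; handles hazardous materials → High-Occupancy License required.
Art. IX. seating 72 ≥ 42 → Limited Seating Permit not required.
Art. X. handles hazardous materials → Hazardous Materials Authorization required.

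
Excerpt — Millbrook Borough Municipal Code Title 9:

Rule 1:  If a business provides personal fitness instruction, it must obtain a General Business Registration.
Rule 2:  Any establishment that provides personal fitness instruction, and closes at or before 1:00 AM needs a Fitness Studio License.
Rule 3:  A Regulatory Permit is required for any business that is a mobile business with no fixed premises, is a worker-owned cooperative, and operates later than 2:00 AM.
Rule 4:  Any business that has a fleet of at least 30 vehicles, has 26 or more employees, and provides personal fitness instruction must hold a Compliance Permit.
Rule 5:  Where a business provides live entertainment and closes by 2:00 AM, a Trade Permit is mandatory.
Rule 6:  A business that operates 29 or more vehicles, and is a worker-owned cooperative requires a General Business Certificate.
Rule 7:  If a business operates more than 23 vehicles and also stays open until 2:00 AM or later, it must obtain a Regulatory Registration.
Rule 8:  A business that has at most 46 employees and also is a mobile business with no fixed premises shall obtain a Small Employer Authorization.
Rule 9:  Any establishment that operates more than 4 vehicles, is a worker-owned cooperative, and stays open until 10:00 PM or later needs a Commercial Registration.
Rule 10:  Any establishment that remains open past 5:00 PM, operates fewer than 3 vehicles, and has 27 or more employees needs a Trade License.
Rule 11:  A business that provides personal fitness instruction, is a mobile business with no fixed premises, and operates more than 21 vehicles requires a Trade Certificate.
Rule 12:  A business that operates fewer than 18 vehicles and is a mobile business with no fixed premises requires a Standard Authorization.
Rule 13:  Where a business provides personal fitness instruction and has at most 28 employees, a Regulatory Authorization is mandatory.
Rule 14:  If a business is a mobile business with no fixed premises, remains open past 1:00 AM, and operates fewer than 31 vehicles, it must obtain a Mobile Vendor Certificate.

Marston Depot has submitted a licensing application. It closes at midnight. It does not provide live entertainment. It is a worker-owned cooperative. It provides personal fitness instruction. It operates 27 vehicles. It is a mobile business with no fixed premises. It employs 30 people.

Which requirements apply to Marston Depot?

Rule 1: provides personal fitness instruction → General Business Registration required.
Rule 2: provides personal fitness instruction; closes midnight, at/before 1:00 AM → Fitness Studio License required.
Rule 3: is a mobile business with no fixed premises; is a worker-owned cooperative; closes midnight, at/before 2:00 AM → Regulatory Permit not required.
Rule 4: vehicles 27 < 30; employees 30 ≥ 26; provides personal fitness instruction → Compliance Permit not required.
Rule 5: does not provide live entertainment; closes midnight, at/before 2:00 AM → Trade Permit not required.
Rule 6: vehicles 27 < 29; is a worker-owned cooperative → General Business Certificate not required.
Rule 7: vehicles 27 > 23; closes midnight, at/before 2:00 AM → Regulatory Registration not required.
Rule 8: employees 30 ≤ 46; is a mobile business with no fixed premises → Small Employer Authorization required.
Rule 9: vehicles 27 > 4; is a worker-owned cooperative; closes midnight, after 10:00 PM → Commercial Registration required.
Rule 10: closes midnight, after 5:00 PM; vehicles 27 ≥ 3; employees 30 ≥ 27 → Trade License not required.
Rule 11: provides personal fitness instruction; is a mobile business with no fixed premises; vehicles 27 > 21 → Trade Certificate required.
Rule 12: vehicles 27 ≥ 18; is a mobile business with no fixed premises → Standard Authorization not required.
Rule 13: provides personal fitness instruction; employees 30 > 28 → Regulatory Authorization not required.
Rule 14: is a mobile business with no fixed premises; closes midnight, at/before 1:00 AM; vehicles 27 < 31 → Mobile Vendor Certificate not required.

Commercial Registration, Fitness Studio License, General Business Registration, Small Employer Authorization, Trade Certificate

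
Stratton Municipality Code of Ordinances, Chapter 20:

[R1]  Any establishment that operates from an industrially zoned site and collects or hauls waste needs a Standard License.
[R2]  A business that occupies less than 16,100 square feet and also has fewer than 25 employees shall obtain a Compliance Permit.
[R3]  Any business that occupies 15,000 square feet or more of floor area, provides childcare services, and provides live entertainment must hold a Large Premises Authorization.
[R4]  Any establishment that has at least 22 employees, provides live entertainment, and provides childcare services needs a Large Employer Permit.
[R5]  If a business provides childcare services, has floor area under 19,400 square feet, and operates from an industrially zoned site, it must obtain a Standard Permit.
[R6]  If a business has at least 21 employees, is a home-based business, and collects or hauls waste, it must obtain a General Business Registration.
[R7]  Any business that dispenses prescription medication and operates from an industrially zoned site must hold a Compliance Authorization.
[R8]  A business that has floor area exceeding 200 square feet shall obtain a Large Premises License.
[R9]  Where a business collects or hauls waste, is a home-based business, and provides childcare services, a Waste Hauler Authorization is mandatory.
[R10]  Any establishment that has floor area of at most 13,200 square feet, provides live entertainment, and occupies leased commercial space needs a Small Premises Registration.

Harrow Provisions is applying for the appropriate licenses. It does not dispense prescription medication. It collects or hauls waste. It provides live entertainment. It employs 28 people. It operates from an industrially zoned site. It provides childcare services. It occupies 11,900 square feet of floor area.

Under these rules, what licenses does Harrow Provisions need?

Large Employer Permit, Large Premises License, Standard License, Standard Permit

[R1] operates from an industrially zoned site; collects or hauls waste → Standard License required.
[R2] floor area 11,900 square feet < 16,100 square feet; employees 28 ≥ 25 → Compliance Permit not required.
[R3] floor area 11,900 square feet < 15,000 square feet; provides childcare services; provides live entertainment → Large Premises Authorization not required.
[R4] employees 28 ≥ 22; provides live entertainment; provides childcare services → Large Employer Permit required.
[R5] provides childcare services; floor area 11,900 square feet < 19,400 square feet; operates from an industrially zoned site → Standard Permit required.
[R6] employees 28 ≥ 21; operates from an industrially zoned site (not: is a home-based business); collects or hauls waste → General Business Registration not required.
[R7] does not dispense prescription medication; operates from an industrially zoned site → Compliance Authorization not required.
[R8] floor area 11,900 square feet > 200 square feet → Large Premises License required.
[R9] collects or hauls waste; operates from an industrially zoned site (not: is a home-based business); provides childcare services → Waste Hauler Authorization not required.
[R10] floor area 11,900 square feet ≤ 13,200 square feet; provides live entertainment; operates from an industrially zoned site (not: occupies leased commercial space) → Small Premises Registration not required.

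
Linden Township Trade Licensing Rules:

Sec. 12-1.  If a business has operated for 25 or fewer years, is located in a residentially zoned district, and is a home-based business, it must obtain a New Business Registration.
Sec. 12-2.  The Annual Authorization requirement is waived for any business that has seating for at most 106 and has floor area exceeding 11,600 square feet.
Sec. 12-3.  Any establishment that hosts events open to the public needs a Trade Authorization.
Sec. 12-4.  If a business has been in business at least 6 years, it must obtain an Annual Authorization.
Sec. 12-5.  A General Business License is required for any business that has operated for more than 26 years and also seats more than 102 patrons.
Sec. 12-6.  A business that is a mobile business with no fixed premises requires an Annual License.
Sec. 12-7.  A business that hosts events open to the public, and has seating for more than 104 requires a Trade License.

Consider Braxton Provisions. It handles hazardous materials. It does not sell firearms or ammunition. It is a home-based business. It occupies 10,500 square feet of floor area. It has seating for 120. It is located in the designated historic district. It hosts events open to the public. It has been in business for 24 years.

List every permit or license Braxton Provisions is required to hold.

Sec. 12-1. years in business 24 ≤ 25; is located in the designated historic district (not: is located in a residentially zoned district); is a home-based business → New Business Registration not required.
Sec. 12-2. seating 120 > 106; floor area 10,500 square feet ≤ 11,600 square feet → Annual Authorization exemption does not apply.
Sec. 12-3. hosts events open to the public → Trade Authorization required.
Sec. 12-4. years in business 24 ≥ 6 → Annual Authorization required.
Sec. 12-5. years in business 24 ≤ 26; seating 120 > 102 → General Business License not required.
Sec. 12-6. is a home-based business (not: is a mobile business with no fixed premises) → Annual License not required.
Sec. 12-7. hosts events open to the public; seating 120 > 104 → Trade License required.

Annual Authorization, Trade Authorization, Trade License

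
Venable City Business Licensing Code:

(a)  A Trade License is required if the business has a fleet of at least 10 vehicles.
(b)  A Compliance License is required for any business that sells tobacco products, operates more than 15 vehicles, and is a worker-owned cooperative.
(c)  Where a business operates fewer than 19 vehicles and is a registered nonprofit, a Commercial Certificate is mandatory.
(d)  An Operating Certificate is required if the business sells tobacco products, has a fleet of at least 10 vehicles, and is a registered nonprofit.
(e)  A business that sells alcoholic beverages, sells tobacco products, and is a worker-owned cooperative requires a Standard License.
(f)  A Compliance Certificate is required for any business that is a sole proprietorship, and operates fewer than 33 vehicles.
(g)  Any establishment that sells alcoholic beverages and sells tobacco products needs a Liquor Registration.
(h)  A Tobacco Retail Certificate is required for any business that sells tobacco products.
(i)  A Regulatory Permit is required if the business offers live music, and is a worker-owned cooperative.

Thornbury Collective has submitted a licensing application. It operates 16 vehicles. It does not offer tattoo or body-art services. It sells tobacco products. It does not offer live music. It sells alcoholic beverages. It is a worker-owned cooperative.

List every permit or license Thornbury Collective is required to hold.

(a) vehicles 16 ≥ 10 → Trade License required.
(b) sells tobacco products; vehicles 16 > 15; is a worker-owned cooperative → Compliance License required.
(c) vehicles 16 < 19; is a worker-owned cooperative (not: is a registered nonprofit) → Commercial Certificate not required.
(d) sells tobacco products; vehicles 16 ≥ 10; is a worker-owned cooperative (not: is a registered nonprofit) → Operating Certificate not required.
(e) sells alcoholic beverages; sells tobacco products; is a worker-owned cooperative → Standard License required.
(f) is a worker-owned cooperative (not: is a sole proprietorship); vehicles 16 < 33 → Compliance Certificate not required.
(g) sells alcoholic beverages; sells tobacco products → Liquor Registration required.
(h) sells tobacco products → Tobacco Retail Certificate required.
(i) does not offer live music; is a worker-owned cooperative → Regulatory Permit not required.

Compliance License, Liquor Registration, Standard License, Tobacco Retail Certificate, Trade License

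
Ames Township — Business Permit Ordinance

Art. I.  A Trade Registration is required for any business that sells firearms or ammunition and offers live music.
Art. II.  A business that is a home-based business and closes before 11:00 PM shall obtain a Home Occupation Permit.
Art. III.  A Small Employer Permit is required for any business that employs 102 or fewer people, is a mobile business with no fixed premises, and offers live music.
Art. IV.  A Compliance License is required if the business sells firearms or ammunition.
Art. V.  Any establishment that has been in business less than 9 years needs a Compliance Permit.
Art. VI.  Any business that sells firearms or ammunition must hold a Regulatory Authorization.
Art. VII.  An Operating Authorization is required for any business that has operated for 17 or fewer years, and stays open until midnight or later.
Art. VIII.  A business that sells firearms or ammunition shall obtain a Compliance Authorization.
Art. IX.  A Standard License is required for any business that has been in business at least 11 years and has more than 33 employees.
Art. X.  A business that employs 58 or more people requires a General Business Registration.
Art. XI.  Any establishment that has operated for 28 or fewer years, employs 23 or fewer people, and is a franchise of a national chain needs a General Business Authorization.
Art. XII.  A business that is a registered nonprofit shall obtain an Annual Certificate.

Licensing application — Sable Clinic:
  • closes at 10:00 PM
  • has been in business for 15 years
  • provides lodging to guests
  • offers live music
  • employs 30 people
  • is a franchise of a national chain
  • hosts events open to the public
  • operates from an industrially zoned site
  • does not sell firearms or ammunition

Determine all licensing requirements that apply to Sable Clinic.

None

Art. I. does not sell firearms or ammunition; offers live music → Trade Registration not required.
Art. II. operates from an industrially zoned site (not: is a home-based business); closes 10:00 PM, at/before 11:00 PM → Home Occupation Permit not required.
Art. III. employees 30 ≤ 102; operates from an industrially zoned site (not: is a mobile business with no fixed premises); offers live music → Small Employer Permit not required.
Art. IV. does not sell firearms or ammunition → Compliance License not required.
Art. V. years in business 15 ≥ 9 → Compliance Permit not required.
Art. VI. does not sell firearms or ammunition → Regulatory Authorization not required.
Art. VII. years in business 15 ≤ 17; closes 10:00 PM, at/before midnight → Operating Authorization not required.
Art. VIII. does not sell firearms or ammunition → Compliance Authorization not required.
Art. IX. years in business 15 ≥ 11; employees 30 ≤ 33 → Standard License not required.
Art. X. employees 30 < 58 → General Business Registration not required.
Art. XI. years in business 15 ≤ 28; employees 30 > 23; is a franchise of a national chain → General Business Authorization not required.
Art. XII. is a franchise of a national chain (not: is a registered nonprofit) → Annual Certificate not required.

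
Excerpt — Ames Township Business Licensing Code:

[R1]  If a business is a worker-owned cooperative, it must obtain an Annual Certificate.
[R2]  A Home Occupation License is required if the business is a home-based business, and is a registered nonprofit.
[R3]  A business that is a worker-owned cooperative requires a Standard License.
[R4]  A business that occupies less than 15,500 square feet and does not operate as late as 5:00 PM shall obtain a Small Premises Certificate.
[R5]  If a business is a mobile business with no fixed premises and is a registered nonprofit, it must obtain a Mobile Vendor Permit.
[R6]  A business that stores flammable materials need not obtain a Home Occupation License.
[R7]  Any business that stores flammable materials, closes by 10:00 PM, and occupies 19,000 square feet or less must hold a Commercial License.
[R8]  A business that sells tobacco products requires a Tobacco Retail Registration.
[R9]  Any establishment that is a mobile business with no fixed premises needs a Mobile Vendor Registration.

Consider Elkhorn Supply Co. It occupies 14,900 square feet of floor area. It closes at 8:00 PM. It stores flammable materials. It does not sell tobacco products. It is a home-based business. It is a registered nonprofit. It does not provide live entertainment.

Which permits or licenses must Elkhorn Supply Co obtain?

[R1] is a registered nonprofit (not: is a worker-owned cooperative) → Annual Certificate not required.
[R2] is a home-based business; is a registered nonprofit → Home Occupation License required.
[R3] is a registered nonprofit (not: is a worker-owned cooperative) → Standard License not required.
[R4] floor area 14,900 square feet < 15,500 square feet; closes 8:00 PM, after 5:00 PM → Small Premises Certificate not required.
[R5] is a home-based business (not: is a mobile business with no fixed premises); is a registered nonprofit → Mobile Vendor Permit not required.
[R6] stores flammable materials → exempt from Home Occupation License.
[R7] stores flammable materials; closes 8:00 PM, at/before 10:00 PM; floor area 14,900 square feet ≤ 19,000 square feet → Commercial License required.
[R8] does not sell tobacco products → Tobacco Retail Registration not required.
[R9] is a home-based business (not: is a mobile business with no fixed premises) → Mobile Vendor Registration not required.

Commercial License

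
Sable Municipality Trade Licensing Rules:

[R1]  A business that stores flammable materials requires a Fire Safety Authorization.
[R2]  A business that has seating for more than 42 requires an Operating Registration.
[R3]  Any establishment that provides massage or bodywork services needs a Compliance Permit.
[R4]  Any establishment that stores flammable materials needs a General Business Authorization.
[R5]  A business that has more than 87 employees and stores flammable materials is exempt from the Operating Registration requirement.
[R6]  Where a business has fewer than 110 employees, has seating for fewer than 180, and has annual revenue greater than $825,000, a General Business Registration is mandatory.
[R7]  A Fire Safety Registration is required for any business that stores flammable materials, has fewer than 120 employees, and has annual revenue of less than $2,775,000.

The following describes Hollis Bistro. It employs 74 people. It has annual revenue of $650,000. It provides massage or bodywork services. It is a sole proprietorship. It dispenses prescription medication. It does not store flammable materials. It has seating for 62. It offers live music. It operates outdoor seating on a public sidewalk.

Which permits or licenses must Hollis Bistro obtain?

Compliance Permit, Operating Registration

[R1] does not store flammable materials → Fire Safety Authorization not required.
[R2] seating 62 > 42 → Operating Registration required.
[R3] provides massage or bodywork services → Compliance Permit required.
[R4] does not store flammable materials → General Business Authorization not required.
[R5] employees 74 ≤ 87; does not store flammable materials → Operating Registration exemption does not apply.
[R6] employees 74 < 110; seating 62 < 180; revenue $650,000 ≤ $825,000 → General Business Registration not required.
[R7] does not store flammable materials; employees 74 < 120; revenue $650,000 < $2,775,000 → Fire Safety Registration not required.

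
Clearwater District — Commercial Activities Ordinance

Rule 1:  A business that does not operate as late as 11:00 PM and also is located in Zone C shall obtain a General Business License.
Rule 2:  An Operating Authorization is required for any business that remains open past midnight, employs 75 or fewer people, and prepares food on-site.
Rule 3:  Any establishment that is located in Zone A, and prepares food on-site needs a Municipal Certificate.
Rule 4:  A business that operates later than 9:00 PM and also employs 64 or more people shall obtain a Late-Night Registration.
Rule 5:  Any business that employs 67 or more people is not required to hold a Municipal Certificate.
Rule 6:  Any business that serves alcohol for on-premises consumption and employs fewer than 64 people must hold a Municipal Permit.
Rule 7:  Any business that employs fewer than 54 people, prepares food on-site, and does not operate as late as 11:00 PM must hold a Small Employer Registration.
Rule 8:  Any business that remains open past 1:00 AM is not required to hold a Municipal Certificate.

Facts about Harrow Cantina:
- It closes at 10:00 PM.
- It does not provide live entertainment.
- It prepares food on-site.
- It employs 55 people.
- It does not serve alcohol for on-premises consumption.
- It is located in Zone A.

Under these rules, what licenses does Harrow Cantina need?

Rule 1: closes 10:00 PM, at/before 11:00 PM; is located in Zone A (not: is located in Zone C) → General Business License not required.
Rule 2: closes 10:00 PM, at/before midnight; employees 55 ≤ 75; prepares food on-site → Operating Authorization not required.
Rule 3: is located in Zone A; prepares food on-site → Municipal Certificate required.
Rule 4: closes 10:00 PM, after 9:00 PM; employees 55 < 64 → Late-Night Registration not required.
Rule 5: employees 55 < 67 → Municipal Certificate exemption does not apply.
Rule 6: does not serve alcohol for on-premises consumption; employees 55 < 64 → Municipal Permit not required.
Rule 7: employees 55 ≥ 54; prepares food on-site; closes 10:00 PM, at/before 11:00 PM → Small Employer Registration not required.
Rule 8: closes 10:00 PM, at/before 1:00 AM → Municipal Certificate exemption does not apply.

Municipal Certificate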